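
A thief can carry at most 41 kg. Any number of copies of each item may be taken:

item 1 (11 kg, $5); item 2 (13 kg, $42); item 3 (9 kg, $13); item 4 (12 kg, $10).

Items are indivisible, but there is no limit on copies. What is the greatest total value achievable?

Best value-per-unit is item 2 at 42/13, and filling with it alone uses weight 3×13=39. No mix of the others beats 3×42 = 126.

$126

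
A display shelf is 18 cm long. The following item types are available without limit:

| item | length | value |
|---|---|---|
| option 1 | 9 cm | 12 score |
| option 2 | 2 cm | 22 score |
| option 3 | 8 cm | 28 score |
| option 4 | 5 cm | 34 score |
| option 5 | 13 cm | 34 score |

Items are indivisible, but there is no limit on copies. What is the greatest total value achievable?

Best value-per-unit is option 2 at 22/2, and filling with it alone uses length 9×2=18. No mix of the others beats 9×22 = 198.

198 score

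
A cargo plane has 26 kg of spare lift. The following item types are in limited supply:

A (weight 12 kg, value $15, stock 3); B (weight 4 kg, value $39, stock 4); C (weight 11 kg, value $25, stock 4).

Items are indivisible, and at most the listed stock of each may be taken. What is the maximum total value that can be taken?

Top feasible selections:
- 4×B: weight 16, value 156
- 3×B + 1×C: weight 23, value 142
- 1×A + 3×B: weight 24, value 132
Best: $156.

$156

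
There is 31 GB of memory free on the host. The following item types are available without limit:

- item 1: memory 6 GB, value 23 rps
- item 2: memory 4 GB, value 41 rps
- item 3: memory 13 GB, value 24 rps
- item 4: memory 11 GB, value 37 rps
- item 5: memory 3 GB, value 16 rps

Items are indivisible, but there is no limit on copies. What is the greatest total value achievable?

Best value-per-unit is item 2 at 41/4; filling with it alone gives 7×41 = 287.
Optimal mix: 7×item 2 + 1×item 5 → memory 31, value 303.

303 rps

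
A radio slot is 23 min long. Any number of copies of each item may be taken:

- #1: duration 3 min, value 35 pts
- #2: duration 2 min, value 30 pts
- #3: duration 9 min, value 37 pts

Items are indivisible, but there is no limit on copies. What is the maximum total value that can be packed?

Best value-per-unit is #2 at 30/2; filling with it alone gives 11×30 = 330.
Optimal mix: 1×#1 + 10×#2 → duration 23, value 335.

335 pts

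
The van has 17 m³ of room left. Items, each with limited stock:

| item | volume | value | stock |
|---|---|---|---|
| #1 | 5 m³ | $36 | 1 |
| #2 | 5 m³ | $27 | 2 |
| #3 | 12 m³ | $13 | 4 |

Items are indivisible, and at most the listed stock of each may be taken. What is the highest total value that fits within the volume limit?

Best selections within volume 17 and stock limits:
- 1×#1 + 2×#2: volume 15, value 90
- 1×#1 + 1×#2: volume 10, value 63
- 2×#2: volume 10, value 54
Best: $90.

$90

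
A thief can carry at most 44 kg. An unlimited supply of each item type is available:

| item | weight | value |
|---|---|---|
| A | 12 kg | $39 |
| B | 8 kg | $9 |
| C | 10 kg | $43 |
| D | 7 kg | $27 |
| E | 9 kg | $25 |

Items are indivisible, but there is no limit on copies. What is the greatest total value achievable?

Best value-per-unit is C at 43/10; filling with it alone gives 4×43 = 172.
Optimal mix: 3×C + 2×D → weight 44, value 183.

$183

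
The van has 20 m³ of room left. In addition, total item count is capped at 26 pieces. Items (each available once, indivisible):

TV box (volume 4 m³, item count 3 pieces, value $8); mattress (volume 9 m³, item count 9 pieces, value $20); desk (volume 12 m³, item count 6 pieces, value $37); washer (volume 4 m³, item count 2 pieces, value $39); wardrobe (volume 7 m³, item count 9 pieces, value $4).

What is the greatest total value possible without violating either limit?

Feasible sets respecting both limits:
- TV box+desk+washer: volume 20, item count 11, value 84
- desk+washer: volume 16, item count 8, value 76
- TV box+mattress+washer: volume 17, item count 14, value 67
- mattress+washer+wardrobe: volume 20, item count 20, value 63
Best: $84.

$84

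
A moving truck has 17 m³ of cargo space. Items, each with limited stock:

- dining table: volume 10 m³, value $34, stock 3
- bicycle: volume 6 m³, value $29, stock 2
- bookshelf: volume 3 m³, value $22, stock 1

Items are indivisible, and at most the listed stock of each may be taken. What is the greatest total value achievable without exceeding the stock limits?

Top feasible selections:
- 2×bicycle + 1×bookshelf: volume 15, value 80
- 1×dining table + 1×bicycle: volume 16, value 63
- 2×bicycle: volume 12, value 58
- 1×dining table + 1×bookshelf: volume 13, value 56
Best: $80.

$80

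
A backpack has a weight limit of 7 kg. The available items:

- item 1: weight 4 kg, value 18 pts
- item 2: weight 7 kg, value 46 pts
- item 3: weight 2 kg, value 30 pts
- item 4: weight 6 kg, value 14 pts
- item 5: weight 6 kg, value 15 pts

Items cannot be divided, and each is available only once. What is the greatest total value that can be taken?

Check high-value combinations within 7 kg:
- item 1+item 3: weight 4+2=6, value 18+30=48
- item 2: weight 7, value 46
- item 3: weight 2, value 30
- item 1: weight 4, value 18
Best: 48 pts.

48 pts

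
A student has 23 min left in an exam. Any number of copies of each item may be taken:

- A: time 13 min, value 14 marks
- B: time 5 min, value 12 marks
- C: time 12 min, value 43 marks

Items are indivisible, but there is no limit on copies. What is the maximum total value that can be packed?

Best value-per-unit is C at 43/12; filling with it alone gives 1×43 = 43.
Optimal mix: 2×B + 1×C → time 22, value 67.

67 marks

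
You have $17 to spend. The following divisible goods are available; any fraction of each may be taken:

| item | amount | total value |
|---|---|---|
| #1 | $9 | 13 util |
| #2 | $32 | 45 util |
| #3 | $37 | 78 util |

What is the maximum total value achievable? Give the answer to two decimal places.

35.84

Take in order of value per unit:
- #3 (78/37 per unit): 17 of 37 → value 17×78/37 = 35.8378, running total 35.84
Total 35.84.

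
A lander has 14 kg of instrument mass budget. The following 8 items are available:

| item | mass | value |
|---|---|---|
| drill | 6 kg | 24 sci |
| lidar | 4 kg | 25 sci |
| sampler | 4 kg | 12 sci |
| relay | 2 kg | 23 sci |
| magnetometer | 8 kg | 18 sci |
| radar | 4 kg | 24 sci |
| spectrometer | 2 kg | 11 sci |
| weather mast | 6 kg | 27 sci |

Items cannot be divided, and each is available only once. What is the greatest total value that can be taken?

86 sci

This is a 0/1 knapsack; check combinations near the capacity.
- lidar+relay+spectrometer+weather mast: mass 4+2+2+6=14, value 25+23+11+27=86
- relay+radar+spectrometer+weather mast: mass 2+4+2+6=14, value 23+24+11+27=85
- lidar+sampler+relay+radar: mass 4+4+2+4=14, value 25+12+23+24=84
Best: 86 sci.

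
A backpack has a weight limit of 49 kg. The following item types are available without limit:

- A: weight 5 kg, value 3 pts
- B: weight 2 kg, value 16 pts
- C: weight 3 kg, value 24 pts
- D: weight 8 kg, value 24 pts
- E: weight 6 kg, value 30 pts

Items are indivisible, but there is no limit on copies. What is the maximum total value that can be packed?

Best value-per-unit is B at 16/2; filling with it alone gives 24×16 = 384.
Optimal mix: 23×B + 1×C → weight 49, value 392.

392 pts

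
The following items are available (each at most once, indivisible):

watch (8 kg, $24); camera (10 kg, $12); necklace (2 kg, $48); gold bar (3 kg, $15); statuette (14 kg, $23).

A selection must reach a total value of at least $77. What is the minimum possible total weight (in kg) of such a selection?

13

Subsets with value ≥ 77, sorted by total weight:
- watch+necklace+gold bar: weight 13, value 87
- necklace+gold bar+statuette: weight 19, value 86
- watch+camera+necklace: weight 20, value 84
- watch+camera+necklace+gold bar: weight 23, value 99
Minimum weight: 13 kg.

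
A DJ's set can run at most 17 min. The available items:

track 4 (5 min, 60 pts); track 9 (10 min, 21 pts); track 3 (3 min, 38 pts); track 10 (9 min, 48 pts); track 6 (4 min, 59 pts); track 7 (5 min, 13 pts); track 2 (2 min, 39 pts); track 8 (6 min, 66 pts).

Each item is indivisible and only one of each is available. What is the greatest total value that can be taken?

224 pts

Check high-value combinations within 17 min:
- track 4+track 6+track 2+track 8: duration 5+4+2+6=17, value 60+59+39+66=224
- track 4+track 3+track 2+track 8: duration 5+3+2+6=16, value 60+38+39+66=203
- track 3+track 6+track 2+track 8: duration 3+4+2+6=15, value 38+59+39+66=202
- track 4+track 3+track 6+track 2: duration 5+3+4+2=14, value 60+38+59+39=196
- track 4+track 6+track 8: duration 5+4+6=15, value 60+59+66=185
Best: 224 pts.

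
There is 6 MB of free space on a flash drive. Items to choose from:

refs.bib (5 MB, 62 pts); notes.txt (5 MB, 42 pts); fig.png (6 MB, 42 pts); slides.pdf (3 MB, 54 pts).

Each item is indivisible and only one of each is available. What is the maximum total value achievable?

Check high-value combinations within 6 MB:
- refs.bib: size 5, value 62
- slides.pdf: size 3, value 54
- notes.txt: size 5, value 42
- fig.png: size 6, value 42
Best: 62 pts.

62 pts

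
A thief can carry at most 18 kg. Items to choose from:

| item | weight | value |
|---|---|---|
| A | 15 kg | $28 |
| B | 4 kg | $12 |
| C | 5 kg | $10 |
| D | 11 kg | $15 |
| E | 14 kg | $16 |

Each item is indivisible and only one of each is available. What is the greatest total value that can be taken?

Check high-value combinations within 18 kg:
- A: weight 15, value 28
- B+E: weight 4+14=18, value 12+16=28
- B+D: weight 4+11=15, value 12+15=27
- C+D: weight 5+11=16, value 10+15=25
- B+C: weight 4+5=9, value 12+10=22
Best: $28.

$28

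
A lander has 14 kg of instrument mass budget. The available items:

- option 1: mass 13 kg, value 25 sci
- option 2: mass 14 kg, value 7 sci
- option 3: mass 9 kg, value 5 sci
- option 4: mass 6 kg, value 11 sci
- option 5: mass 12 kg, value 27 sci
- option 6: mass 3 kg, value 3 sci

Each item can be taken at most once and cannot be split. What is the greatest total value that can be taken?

Check high-value combinations within 14 kg:
- option 5: mass 12, value 27
- option 1: mass 13, value 25
- option 4+option 6: mass 6+3=9, value 11+3=14
- option 4: mass 6, value 11
- option 3+option 6: mass 9+3=12, value 5+3=8
Best: 27 sci.

27 sci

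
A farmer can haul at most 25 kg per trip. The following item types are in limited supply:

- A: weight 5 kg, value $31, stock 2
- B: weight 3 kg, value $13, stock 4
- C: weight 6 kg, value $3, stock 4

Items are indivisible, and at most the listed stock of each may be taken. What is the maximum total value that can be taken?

Top feasible selections:
- 2×A + 4×B: weight 22, value 114
- 2×A + 3×B + 1×C: weight 25, value 104
- 2×A + 3×B: weight 19, value 101
- 2×A + 2×B + 1×C: weight 22, value 91
Best: $114.

$114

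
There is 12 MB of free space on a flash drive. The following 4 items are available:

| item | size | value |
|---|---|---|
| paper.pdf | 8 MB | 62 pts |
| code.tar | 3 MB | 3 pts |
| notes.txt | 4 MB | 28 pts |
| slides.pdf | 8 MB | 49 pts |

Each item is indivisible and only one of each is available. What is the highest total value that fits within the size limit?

90 pts

Check high-value combinations within 12 MB:
- paper.pdf+notes.txt: size 8+4=12, value 62+28=90
- notes.txt+slides.pdf: size 4+8=12, value 28+49=77
- paper.pdf+code.tar: size 8+3=11, value 62+3=65
Best: 90 pts.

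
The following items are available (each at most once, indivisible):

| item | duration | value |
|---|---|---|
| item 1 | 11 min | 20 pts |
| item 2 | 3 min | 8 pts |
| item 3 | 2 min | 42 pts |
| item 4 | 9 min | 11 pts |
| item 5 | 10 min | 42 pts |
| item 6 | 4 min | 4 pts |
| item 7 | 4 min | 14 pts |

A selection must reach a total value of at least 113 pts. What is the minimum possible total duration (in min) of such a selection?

27

Subsets with value ≥ 113, sorted by total duration:
- item 1+item 3+item 5+item 7: duration 27, value 118
- item 2+item 3+item 4+item 5+item 7: duration 28, value 117
Minimum duration: 27 min.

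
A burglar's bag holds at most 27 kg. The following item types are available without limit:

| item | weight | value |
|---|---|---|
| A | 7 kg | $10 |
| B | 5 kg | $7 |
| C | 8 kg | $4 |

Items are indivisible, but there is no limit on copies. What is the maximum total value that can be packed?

$38

Best value-per-unit is A at 10/7; filling with it alone gives 3×10 = 30.
Optimal mix: 1×A + 4×B → weight 27, value 38.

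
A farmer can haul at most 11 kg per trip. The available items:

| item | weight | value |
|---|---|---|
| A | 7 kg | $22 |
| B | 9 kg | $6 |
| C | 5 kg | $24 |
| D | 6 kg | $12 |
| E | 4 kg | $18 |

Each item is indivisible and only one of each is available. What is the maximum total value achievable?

$42

Check high-value combinations within 11 kg:
- C+E: weight 5+4=9, value 24+18=42
- A+E: weight 7+4=11, value 22+18=40
- C+D: weight 5+6=11, value 24+12=36
Best: $42.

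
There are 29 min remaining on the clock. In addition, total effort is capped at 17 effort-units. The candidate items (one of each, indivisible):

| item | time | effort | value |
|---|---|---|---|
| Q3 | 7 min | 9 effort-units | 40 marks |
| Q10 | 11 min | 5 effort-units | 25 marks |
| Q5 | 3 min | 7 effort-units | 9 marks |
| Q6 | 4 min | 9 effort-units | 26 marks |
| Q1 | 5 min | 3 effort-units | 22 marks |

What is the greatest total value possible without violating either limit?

87 marks

Feasible sets respecting both limits:
- Q3+Q10+Q1: time 23, effort 17, value 87
- Q10+Q6+Q1: time 20, effort 17, value 73
- Q3+Q10: time 18, effort 14, value 65
Best: 87 marks.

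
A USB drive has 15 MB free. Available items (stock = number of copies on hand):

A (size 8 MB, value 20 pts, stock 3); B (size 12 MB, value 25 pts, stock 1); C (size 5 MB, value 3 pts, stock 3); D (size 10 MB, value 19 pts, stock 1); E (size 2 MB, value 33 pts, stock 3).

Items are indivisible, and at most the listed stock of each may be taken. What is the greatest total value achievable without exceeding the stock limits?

Best selections within size 15 and stock limits:
- 1×A + 3×E: size 14, value 119
- 1×C + 3×E: size 11, value 102
- 3×E: size 6, value 99
Best: 119 pts.

119 pts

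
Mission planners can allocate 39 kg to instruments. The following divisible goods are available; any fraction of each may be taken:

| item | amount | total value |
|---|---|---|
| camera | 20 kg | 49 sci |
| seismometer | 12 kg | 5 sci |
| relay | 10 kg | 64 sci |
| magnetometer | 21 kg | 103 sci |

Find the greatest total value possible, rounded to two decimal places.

186.60

Take in order of value per unit:
- relay (64/10 per unit): all 10 → value 64, running total 64.00
- magnetometer (103/21 per unit): all 21 → value 103, running total 167.00
- camera (49/20 per unit): 8 of 20 → value 8×49/20 = 19.6000, running total 186.60
Total 186.60.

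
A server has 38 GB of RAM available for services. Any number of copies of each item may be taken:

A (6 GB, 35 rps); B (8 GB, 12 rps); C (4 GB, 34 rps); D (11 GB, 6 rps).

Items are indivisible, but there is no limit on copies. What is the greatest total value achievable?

307 rps

Best value-per-unit is C at 34/4; filling with it alone gives 9×34 = 306.
Optimal mix: 1×A + 8×C → memory 38, value 307.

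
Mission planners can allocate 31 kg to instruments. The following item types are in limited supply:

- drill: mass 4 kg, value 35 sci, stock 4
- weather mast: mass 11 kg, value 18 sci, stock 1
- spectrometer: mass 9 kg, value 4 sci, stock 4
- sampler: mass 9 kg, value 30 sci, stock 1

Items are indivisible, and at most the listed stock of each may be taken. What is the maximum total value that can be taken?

170 sci

Top feasible selections:
- 4×drill + 1×sampler: mass 25, value 170
- 4×drill + 1×weather mast: mass 27, value 158
Best: 170 sci.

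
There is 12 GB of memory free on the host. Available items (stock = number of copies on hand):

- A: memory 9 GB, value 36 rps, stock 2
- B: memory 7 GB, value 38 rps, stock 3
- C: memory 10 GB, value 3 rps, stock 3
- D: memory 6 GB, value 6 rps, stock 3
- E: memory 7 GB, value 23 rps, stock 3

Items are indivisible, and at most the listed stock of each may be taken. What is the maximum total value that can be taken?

38 rps

Best selections within memory 12 and stock limits:
- 1×B: memory 7, value 38
- 1×A: memory 9, value 36
- 1×E: memory 7, value 23
Best: 38 rps.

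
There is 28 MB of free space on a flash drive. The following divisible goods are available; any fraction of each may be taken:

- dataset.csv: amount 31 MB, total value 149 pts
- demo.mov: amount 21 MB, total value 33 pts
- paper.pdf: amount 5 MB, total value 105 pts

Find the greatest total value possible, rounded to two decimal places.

Take in order of value per unit:
- paper.pdf (105/5 per unit): all 5 → value 105, running total 105.00
- dataset.csv (149/31 per unit): 23 of 31 → value 23×149/31 = 110.5484, running total 215.55
Total 215.55.

215.55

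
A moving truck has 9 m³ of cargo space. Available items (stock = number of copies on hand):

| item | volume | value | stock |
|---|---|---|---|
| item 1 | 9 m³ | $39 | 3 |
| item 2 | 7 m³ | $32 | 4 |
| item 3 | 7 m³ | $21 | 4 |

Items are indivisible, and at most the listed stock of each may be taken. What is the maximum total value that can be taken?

Best selections within volume 9 and stock limits:
- 1×item 1: volume 9, value 39
- 1×item 2: volume 7, value 32
- 1×item 3: volume 7, value 21
Best: $39.

$39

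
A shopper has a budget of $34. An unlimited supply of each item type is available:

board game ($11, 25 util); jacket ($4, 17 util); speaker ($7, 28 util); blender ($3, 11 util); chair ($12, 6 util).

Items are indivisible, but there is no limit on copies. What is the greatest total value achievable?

141 util

Best value-per-unit is jacket at 17/4; filling with it alone gives 8×17 = 136.
Optimal mix: 7×jacket + 2×blender → cost 34, value 141.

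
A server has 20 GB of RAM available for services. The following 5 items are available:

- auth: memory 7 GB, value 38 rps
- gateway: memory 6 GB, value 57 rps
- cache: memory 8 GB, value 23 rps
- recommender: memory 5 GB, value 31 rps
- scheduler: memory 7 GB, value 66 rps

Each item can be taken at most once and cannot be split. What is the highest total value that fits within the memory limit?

161 rps

Check high-value combinations within 20 GB:
- auth+gateway+scheduler: memory 7+6+7=20, value 38+57+66=161
- gateway+recommender+scheduler: memory 6+5+7=18, value 57+31+66=154
- auth+recommender+scheduler: memory 7+5+7=19, value 38+31+66=135
- auth+gateway+recommender: memory 7+6+5=18, value 38+57+31=126
Best: 161 rps.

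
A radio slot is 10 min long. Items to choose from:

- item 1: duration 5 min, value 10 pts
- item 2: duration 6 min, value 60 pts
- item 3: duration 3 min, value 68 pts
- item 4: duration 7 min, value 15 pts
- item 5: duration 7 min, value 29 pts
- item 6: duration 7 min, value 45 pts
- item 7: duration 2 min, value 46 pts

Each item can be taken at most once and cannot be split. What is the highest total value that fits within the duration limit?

128 pts

Check high-value combinations within 10 min:
- item 2+item 3: duration 6+3=9, value 60+68=128
- item 1+item 3+item 7: duration 5+3+2=10, value 10+68+46=124
- item 3+item 7: duration 3+2=5, value 68+46=114
- item 3+item 6: duration 3+7=10, value 68+45=113
Best: 128 pts.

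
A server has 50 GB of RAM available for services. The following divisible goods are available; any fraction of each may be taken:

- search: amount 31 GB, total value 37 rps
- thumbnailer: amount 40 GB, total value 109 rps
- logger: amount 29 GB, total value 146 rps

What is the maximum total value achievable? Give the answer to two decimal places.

Take in order of value per unit:
- logger (146/29 per unit): all 29 → value 146, running total 146.00
- thumbnailer (109/40 per unit): 21 of 40 → value 21×109/40 = 57.2250, running total 203.23
Total 203.23.

203.23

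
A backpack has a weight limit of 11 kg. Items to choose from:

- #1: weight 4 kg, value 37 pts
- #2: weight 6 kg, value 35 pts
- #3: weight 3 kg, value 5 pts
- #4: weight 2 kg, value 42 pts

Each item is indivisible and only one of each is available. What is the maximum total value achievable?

Check high-value combinations within 11 kg:
- #1+#3+#4: weight 4+3+2=9, value 37+5+42=84
- #2+#3+#4: weight 6+3+2=11, value 35+5+42=82
- #1+#4: weight 4+2=6, value 37+42=79
Best: 84 pts.

84 pts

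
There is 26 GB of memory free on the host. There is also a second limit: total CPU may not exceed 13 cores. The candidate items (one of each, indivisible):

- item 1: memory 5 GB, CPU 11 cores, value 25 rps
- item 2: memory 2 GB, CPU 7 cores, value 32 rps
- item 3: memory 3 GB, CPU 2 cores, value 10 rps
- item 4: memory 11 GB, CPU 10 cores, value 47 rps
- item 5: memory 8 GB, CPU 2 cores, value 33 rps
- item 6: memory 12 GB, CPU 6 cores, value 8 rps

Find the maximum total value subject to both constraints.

Feasible sets respecting both limits:
- item 4+item 5: memory 19, CPU 12, value 80
- item 2+item 3+item 5: memory 13, CPU 11, value 75
- item 2+item 5: memory 10, CPU 9, value 65
- item 1+item 5: memory 13, CPU 13, value 58
Best: 80 rps.

80 rps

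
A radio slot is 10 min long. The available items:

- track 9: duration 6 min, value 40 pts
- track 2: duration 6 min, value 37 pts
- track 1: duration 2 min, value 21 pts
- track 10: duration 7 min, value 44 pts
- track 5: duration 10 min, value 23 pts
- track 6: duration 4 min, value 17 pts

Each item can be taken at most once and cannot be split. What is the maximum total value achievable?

Check high-value combinations within 10 min:
- track 1+track 10: duration 2+7=9, value 21+44=65
- track 9+track 1: duration 6+2=8, value 40+21=61
- track 2+track 1: duration 6+2=8, value 37+21=58
- track 9+track 6: duration 6+4=10, value 40+17=57
- track 2+track 6: duration 6+4=10, value 37+17=54
Best: 65 pts.

65 pts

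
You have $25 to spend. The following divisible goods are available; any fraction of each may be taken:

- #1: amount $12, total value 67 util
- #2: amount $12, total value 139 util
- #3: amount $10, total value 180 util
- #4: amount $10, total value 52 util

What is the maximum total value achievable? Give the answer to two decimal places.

335.75

Take in order of value per unit:
- #3 (180/10 per unit): all 10 → value 180, running total 180.00
- #2 (139/12 per unit): all 12 → value 139, running total 319.00
- #1 (67/12 per unit): 3 of 12 → value 3×67/12 = 16.7500, running total 335.75
Total 335.75.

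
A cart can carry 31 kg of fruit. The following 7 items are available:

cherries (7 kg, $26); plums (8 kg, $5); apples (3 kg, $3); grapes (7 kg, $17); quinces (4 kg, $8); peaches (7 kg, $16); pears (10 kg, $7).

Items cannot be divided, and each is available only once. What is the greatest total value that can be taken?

$70

This is a 0/1 knapsack; check combinations near the capacity.
- cherries+apples+grapes+quinces+peaches: weight 7+3+7+4+7=28, value 26+3+17+8+16=70
- cherries+grapes+quinces+peaches: weight 7+7+4+7=25, value 26+17+8+16=67
- cherries+grapes+peaches+pears: weight 7+7+7+10=31, value 26+17+16+7=66
- cherries+plums+grapes+peaches: weight 7+8+7+7=29, value 26+5+17+16=64
- cherries+apples+grapes+peaches: weight 7+3+7+7=24, value 26+3+17+16=62
Best: $70.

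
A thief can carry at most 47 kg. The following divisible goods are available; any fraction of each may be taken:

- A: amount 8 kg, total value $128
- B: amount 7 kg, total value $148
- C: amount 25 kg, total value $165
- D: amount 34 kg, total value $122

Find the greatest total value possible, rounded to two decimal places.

466.12

Take in order of value per unit:
- B (148/7 per unit): all 7 → value 148, running total 148.00
- A (128/8 per unit): all 8 → value 128, running total 276.00
- C (165/25 per unit): all 25 → value 165, running total 441.00
- D (122/34 per unit): 7 of 34 → value 7×122/34 = 25.1176, running total 466.12
Total 466.12.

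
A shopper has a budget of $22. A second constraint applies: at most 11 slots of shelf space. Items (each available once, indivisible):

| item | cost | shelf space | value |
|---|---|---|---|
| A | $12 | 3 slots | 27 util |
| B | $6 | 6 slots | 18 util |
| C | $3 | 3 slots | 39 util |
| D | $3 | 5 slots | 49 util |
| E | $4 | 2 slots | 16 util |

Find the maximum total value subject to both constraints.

115 util

Feasible sets respecting both limits:
- A+C+D: cost 18, shelf space 11, value 115
- C+D+E: cost 10, shelf space 10, value 104
- A+D+E: cost 19, shelf space 10, value 92
Best: 115 util.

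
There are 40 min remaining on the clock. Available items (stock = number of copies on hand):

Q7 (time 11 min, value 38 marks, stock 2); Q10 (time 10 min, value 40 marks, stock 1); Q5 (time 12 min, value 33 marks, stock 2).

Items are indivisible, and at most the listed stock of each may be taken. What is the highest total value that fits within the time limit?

116 marks

Top feasible selections:
- 2×Q7 + 1×Q10: time 32, value 116
- 1×Q7 + 1×Q10 + 1×Q5: time 33, value 111
- 2×Q7 + 1×Q5: time 34, value 109
Best: 116 marks.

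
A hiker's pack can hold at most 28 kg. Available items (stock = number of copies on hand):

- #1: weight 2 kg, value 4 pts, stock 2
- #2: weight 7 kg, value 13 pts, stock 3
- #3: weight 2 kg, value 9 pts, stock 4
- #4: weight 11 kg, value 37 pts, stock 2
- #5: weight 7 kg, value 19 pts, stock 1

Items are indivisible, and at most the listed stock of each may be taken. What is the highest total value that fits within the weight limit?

Top feasible selections:
- 3×#3 + 2×#4: weight 28, value 101
- 1×#1 + 2×#3 + 2×#4: weight 28, value 96
- 1×#1 + 4×#3 + 1×#4 + 1×#5: weight 28, value 96
- 2×#3 + 2×#4: weight 26, value 92
Best: 101 pts.

101 pts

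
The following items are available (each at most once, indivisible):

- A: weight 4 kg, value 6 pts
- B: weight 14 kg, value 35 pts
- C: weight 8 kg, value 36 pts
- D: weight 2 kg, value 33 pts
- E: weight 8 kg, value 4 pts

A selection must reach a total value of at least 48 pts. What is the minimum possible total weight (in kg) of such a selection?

10

Subsets with value ≥ 48, sorted by total weight:
- C+D: weight 10, value 69
- A+C+D: weight 14, value 75
- B+D: weight 16, value 68
Minimum weight: 10 kg.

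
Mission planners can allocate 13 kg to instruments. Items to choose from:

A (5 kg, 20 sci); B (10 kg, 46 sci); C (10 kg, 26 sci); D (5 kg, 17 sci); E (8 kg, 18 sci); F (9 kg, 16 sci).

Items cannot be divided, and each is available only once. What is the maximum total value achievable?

Check high-value combinations within 13 kg:
- B: mass 10, value 46
- A+E: mass 5+8=13, value 20+18=38
- A+D: mass 5+5=10, value 20+17=37
- D+E: mass 5+8=13, value 17+18=35
- C: mass 10, value 26
Best: 46 sci.

46 sci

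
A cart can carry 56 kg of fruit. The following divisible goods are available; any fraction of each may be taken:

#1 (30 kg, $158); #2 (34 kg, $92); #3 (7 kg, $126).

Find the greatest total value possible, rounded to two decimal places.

335.41

Take in order of value per unit:
- #3 (126/7 per unit): all 7 → value 126, running total 126.00
- #1 (158/30 per unit): all 30 → value 158, running total 284.00
- #2 (92/34 per unit): 19 of 34 → value 19×92/34 = 51.4118, running total 335.41
Total 335.41.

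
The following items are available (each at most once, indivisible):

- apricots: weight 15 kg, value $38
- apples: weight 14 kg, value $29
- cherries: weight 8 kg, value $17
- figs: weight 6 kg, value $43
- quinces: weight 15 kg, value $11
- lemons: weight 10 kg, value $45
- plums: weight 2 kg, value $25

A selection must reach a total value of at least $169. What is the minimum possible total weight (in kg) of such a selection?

Subsets with value ≥ 169, sorted by total weight:
- apricots+apples+figs+lemons+plums: weight 47, value 180
- apricots+apples+cherries+figs+lemons: weight 53, value 172
- apricots+apples+cherries+figs+lemons+plums: weight 55, value 197
- apples+cherries+figs+quinces+lemons+plums: weight 55, value 170
Minimum weight: 47 kg.

47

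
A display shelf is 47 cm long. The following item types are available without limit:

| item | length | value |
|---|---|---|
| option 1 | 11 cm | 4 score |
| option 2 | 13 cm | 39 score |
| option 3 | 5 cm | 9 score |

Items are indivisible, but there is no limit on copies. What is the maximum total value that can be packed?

126 score

Best value-per-unit is option 2 at 39/13; filling with it alone gives 3×39 = 117.
Optimal mix: 3×option 2 + 1×option 3 → length 44, value 126.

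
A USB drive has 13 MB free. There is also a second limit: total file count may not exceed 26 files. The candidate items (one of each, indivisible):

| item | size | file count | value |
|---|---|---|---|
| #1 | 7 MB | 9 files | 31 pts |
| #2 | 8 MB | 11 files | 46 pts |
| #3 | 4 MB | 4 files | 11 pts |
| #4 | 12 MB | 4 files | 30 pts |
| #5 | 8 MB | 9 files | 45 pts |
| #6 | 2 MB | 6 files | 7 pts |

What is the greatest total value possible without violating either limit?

57 pts

Feasible sets respecting both limits:
- #2+#3: size 12, file count 15, value 57
- #3+#5: size 12, file count 13, value 56
- #2+#6: size 10, file count 17, value 53
Best: 57 pts.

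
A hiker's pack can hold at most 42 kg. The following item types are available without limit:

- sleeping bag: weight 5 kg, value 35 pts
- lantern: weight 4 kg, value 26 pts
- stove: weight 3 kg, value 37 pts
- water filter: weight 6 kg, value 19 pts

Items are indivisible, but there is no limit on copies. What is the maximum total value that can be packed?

Best value-per-unit is stove at 37/3, and filling with it alone uses weight 14×3=42. No mix of the others beats 14×37 = 518.

518 pts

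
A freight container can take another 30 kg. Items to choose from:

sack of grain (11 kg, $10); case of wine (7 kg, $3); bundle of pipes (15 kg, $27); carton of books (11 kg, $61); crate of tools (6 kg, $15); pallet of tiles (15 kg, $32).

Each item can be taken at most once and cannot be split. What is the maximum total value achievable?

Check high-value combinations within 30 kg:
- carton of books+pallet of tiles: weight 11+15=26, value 61+32=93
- bundle of pipes+carton of books: weight 15+11=26, value 27+61=88
- sack of grain+carton of books+crate of tools: weight 11+11+6=28, value 10+61+15=86
Best: $93.

$93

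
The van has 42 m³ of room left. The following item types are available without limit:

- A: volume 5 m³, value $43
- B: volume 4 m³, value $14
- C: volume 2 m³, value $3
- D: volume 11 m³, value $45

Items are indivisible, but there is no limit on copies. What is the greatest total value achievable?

Best value-per-unit is A at 43/5; filling with it alone gives 8×43 = 344.
Optimal mix: 8×A + 1×C → volume 42, value 347.

$347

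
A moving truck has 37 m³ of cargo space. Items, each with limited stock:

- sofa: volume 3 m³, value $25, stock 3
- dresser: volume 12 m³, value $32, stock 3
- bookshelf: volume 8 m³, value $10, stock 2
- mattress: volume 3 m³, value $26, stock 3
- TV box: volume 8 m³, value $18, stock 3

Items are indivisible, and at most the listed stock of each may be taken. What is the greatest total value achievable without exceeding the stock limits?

Best selections within volume 37 and stock limits:
- 3×sofa + 3×mattress + 2×TV box: volume 34, value 189
- 3×sofa + 1×dresser + 3×mattress: volume 30, value 185
- 3×sofa + 1×bookshelf + 3×mattress + 1×TV box: volume 34, value 181
Best: $189.

$189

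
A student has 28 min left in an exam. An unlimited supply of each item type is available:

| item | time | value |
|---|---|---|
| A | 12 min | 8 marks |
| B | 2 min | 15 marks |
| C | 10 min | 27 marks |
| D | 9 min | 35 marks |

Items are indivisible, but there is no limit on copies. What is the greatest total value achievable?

210 marks

Best value-per-unit is B at 15/2, and filling with it alone uses time 14×2=28. No mix of the others beats 14×15 = 210.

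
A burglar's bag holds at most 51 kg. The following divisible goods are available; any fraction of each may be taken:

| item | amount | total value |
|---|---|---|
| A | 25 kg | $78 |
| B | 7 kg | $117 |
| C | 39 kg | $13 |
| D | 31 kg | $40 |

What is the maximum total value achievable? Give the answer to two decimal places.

219.52

Take in order of value per unit:
- B (117/7 per unit): all 7 → value 117, running total 117.00
- A (78/25 per unit): all 25 → value 78, running total 195.00
- D (40/31 per unit): 19 of 31 → value 19×40/31 = 24.5161, running total 219.52
Total 219.52.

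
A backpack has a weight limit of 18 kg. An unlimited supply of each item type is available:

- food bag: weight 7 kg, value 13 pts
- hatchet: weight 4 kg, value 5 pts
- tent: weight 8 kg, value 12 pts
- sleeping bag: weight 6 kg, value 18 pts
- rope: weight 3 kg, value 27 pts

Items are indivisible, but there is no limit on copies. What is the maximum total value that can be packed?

162 pts

Best value-per-unit is rope at 27/3, and filling with it alone uses weight 6×3=18. No mix of the others beats 6×27 = 162.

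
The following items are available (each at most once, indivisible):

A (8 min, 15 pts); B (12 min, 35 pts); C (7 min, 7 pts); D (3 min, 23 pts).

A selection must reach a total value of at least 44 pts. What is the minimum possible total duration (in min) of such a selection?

15

Subsets with value ≥ 44, sorted by total duration:
- B+D: duration 15, value 58
- A+C+D: duration 18, value 45
Minimum duration: 15 min.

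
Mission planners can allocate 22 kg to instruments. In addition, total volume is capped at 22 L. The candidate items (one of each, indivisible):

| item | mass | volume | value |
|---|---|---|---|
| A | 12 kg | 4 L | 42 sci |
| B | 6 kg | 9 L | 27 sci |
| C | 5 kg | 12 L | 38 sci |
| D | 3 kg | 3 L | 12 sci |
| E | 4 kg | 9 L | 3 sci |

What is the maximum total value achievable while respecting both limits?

92 sci

Feasible sets respecting both limits:
- A+C+D: mass 20, volume 19, value 92
- A+B+D: mass 21, volume 16, value 81
- A+C: mass 17, volume 16, value 80
Best: 92 sci.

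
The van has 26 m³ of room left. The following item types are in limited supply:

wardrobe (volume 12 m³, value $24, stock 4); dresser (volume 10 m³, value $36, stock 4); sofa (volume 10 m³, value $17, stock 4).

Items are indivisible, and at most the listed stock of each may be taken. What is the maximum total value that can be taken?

$72

Best selections within volume 26 and stock limits:
- 2×dresser: volume 20, value 72
- 1×wardrobe + 1×dresser: volume 22, value 60
- 1×dresser + 1×sofa: volume 20, value 53
Best: $72.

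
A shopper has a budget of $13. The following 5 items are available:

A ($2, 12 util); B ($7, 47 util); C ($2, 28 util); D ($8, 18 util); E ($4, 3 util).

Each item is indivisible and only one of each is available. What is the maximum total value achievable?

Check high-value combinations within $13:
- A+B+C: cost 2+7+2=11, value 12+47+28=87
- B+C+E: cost 7+2+4=13, value 47+28+3=78
- B+C: cost 7+2=9, value 47+28=75
- A+B+E: cost 2+7+4=13, value 12+47+3=62
- A+B: cost 2+7=9, value 12+47=59
Best: 87 util.

87 util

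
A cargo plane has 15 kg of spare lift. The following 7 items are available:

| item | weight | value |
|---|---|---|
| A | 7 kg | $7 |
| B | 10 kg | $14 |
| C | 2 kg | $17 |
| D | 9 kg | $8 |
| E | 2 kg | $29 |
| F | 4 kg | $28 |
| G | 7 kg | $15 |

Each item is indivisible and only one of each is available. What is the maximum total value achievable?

This is a 0/1 knapsack; check combinations near the capacity.
- C+E+F+G: weight 2+2+4+7=15, value 17+29+28+15=89
- A+C+E+F: weight 7+2+2+4=15, value 7+17+29+28=81
- C+E+F: weight 2+2+4=8, value 17+29+28=74
- E+F+G: weight 2+4+7=13, value 29+28+15=72
- D+E+F: weight 9+2+4=15, value 8+29+28=65
Best: $89.

$89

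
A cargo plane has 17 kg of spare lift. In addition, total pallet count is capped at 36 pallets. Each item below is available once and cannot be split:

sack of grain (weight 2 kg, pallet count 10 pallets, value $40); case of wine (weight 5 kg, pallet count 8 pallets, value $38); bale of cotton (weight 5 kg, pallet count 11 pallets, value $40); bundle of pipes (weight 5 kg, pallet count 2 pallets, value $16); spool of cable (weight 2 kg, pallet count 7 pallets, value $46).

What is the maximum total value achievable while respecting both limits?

$164

Feasible sets respecting both limits:
- sack of grain+case of wine+bale of cotton+spool of cable: weight 14, pallet count 36, value 164
- sack of grain+bale of cotton+bundle of pipes+spool of cable: weight 14, pallet count 30, value 142
- sack of grain+case of wine+bundle of pipes+spool of cable: weight 14, pallet count 27, value 140
- case of wine+bale of cotton+bundle of pipes+spool of cable: weight 17, pallet count 28, value 140
Best: $164.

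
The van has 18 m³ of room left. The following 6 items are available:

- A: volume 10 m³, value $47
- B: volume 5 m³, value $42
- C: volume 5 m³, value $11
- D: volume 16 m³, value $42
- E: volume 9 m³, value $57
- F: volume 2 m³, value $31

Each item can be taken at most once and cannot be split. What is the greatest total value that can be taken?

$130

Check high-value combinations within 18 m³:
- B+E+F: volume 5+9+2=16, value 42+57+31=130
- A+B+F: volume 10+5+2=17, value 47+42+31=120
- B+E: volume 5+9=14, value 42+57=99
Best: $130.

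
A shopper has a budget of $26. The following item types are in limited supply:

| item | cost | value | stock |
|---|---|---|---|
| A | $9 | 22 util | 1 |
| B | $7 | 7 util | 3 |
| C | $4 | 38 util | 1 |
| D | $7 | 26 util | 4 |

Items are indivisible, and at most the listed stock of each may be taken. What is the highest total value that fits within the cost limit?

116 util

Best selections within cost 26 and stock limits:
- 1×C + 3×D: cost 25, value 116
- 1×B + 1×C + 2×D: cost 25, value 97
Best: 116 util.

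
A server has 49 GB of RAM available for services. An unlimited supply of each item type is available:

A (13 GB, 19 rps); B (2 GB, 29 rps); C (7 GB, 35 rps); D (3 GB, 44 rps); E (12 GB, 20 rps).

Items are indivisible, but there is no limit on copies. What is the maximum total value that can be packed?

Best value-per-unit is D at 44/3; filling with it alone gives 16×44 = 704.
Optimal mix: 2×B + 15×D → memory 49, value 718.

718 rps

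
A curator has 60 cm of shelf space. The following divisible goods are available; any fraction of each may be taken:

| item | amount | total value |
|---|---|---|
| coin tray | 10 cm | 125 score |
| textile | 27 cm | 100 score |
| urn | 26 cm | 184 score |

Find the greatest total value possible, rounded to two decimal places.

Take in order of value per unit:
- coin tray (125/10 per unit): all 10 → value 125, running total 125.00
- urn (184/26 per unit): all 26 → value 184, running total 309.00
- textile (100/27 per unit): 24 of 27 → value 24×100/27 = 88.8889, running total 397.89
Total 397.89.

397.89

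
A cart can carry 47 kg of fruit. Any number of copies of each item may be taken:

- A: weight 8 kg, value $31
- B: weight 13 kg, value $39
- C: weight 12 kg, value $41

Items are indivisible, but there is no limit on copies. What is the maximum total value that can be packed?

$165

Best value-per-unit is A at 31/8; filling with it alone gives 5×31 = 155.
Optimal mix: 4×A + 1×C → weight 44, value 165.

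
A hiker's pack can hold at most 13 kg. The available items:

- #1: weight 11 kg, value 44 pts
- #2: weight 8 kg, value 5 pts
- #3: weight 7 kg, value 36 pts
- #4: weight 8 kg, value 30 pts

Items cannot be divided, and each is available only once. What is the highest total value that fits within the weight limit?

44 pts

This is a 0/1 knapsack; check combinations near the capacity.
- #1: weight 11, value 44
- #3: weight 7, value 36
- #4: weight 8, value 30
Best: 44 pts.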